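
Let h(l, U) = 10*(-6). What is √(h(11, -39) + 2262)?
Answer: √2202 ≈ 46.925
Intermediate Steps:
h(l, U) = -60
√(h(11, -39) + 2262) = √(-60 + 2262) = √2202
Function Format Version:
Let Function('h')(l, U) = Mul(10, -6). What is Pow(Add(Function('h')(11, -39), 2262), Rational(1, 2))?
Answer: Pow(2202, Rational(1, 2)) ≈ 46.925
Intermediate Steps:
Function('h')(l, U) = -60
Pow(Add(Function('h')(11, -39), 2262), Rational(1, 2)) = Pow(Add(-60, 2262), Rational(1, 2)) = Pow(2202, Rational(1, 2))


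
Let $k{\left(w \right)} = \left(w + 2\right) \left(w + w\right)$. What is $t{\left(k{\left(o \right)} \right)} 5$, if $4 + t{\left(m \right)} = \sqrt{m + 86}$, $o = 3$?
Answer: $-20 + 10 \sqrt{29} \approx 33.852$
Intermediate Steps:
$k{\left(w \right)} = 2 w \left(2 + w\right)$ ($k{\left(w \right)} = \left(2 + w\right) 2 w = 2 w \left(2 + w\right)$)
$t{\left(m \right)} = -4 + \sqrt{86 + m}$ ($t{\left(m \right)} = -4 + \sqrt{m + 86} = -4 + \sqrt{86 + m}$)
$t{\left(k{\left(o \right)} \right)} 5 = \left(-4 + \sqrt{86 + 2 \cdot 3 \left(2 + 3\right)}\right) 5 = \left(-4 + \sqrt{86 + 2 \cdot 3 \cdot 5}\right) 5 = \left(-4 + \sqrt{86 + 30}\right) 5 = \left(-4 + \sqrt{116}\right) 5 = \left(-4 + 2 \sqrt{29}\right) 5 = -20 + 10 \sqrt{29}$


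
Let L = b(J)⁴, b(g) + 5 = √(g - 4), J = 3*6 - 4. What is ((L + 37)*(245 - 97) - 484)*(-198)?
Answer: -66189816 + 20512800*√10 ≈ -1.3226e+6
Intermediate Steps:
J = 14 (J = 18 - 4 = 14)
b(g) = -5 + √(-4 + g) (b(g) = -5 + √(g - 4) = -5 + √(-4 + g))
L = (-5 + √10)⁴ (L = (-5 + √(-4 + 14))⁴ = (-5 + √10)⁴ ≈ 11.406)
((L + 37)*(245 - 97) - 484)*(-198) = (((5 - √10)⁴ + 37)*(245 - 97) - 484)*(-198) = ((37 + (5 - √10)⁴)*148 - 484)*(-198) = ((5476 + 148*(5 - √10)⁴) - 484)*(-198) = (4992 + 148*(5 - √10)⁴)*(-198) = -988416 - 29304*(5 - √10)⁴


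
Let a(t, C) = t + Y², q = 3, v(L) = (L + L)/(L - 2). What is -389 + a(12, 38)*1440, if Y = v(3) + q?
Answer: 133531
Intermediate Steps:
v(L) = 2*L/(-2 + L) (v(L) = (2*L)/(-2 + L) = 2*L/(-2 + L))
Y = 9 (Y = 2*3/(-2 + 3) + 3 = 2*3/1 + 3 = 2*3*1 + 3 = 6 + 3 = 9)
a(t, C) = 81 + t (a(t, C) = t + 9² = t + 81 = 81 + t)
-389 + a(12, 38)*1440 = -389 + (81 + 12)*1440 = -389 + 93*1440 = -389 + 133920 = 133531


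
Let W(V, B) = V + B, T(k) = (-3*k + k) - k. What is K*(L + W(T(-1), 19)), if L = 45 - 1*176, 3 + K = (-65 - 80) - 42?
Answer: 20710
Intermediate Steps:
K = -190 (K = -3 + ((-65 - 80) - 42) = -3 + (-145 - 42) = -3 - 187 = -190)
T(k) = -3*k (T(k) = -2*k - k = -3*k)
W(V, B) = B + V
L = -131 (L = 45 - 176 = -131)
K*(L + W(T(-1), 19)) = -190*(-131 + (19 - 3*(-1))) = -190*(-131 + (19 + 3)) = -190*(-131 + 22) = -190*(-109) = 20710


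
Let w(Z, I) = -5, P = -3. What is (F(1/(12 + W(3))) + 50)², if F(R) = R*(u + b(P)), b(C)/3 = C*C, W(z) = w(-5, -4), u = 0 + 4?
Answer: 145161/49 ≈ 2962.5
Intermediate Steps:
u = 4
W(z) = -5
b(C) = 3*C² (b(C) = 3*(C*C) = 3*C²)
F(R) = 31*R (F(R) = R*(4 + 3*(-3)²) = R*(4 + 3*9) = R*(4 + 27) = R*31 = 31*R)
(F(1/(12 + W(3))) + 50)² = (31/(12 - 5) + 50)² = (31/7 + 50)² = (381/7)² = 145161/49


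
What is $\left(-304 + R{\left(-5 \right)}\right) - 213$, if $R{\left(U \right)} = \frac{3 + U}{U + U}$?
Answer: $- \frac{2584}{5} \approx -516.8$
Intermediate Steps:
$R{\left(U \right)} = \frac{3 + U}{2 U}$
$\left(-304 + R{\left(-5 \right)}\right) - 213 = \left(-304 + \frac{3 - 5}{2 \left(-5\right)}\right) - 213 = \left(-304 + \frac{1}{2} \left(- \frac{1}{5}\right) \left(-2\right)\right) - 213 = \left(-304 + \frac{1}{5}\right) - 213 = - \frac{1519}{5} - 213 = - \frac{2584}{5}$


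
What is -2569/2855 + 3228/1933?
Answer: 4250063/5518715 ≈ 0.77012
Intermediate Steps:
-2569/2855 + 3228/1933 = 4250063/5518715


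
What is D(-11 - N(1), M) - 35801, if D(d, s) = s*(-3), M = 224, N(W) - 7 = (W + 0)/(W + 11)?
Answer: -36473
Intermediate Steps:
N(W) = 7 + W/(11 + W) (N(W) = 7 + (W + 0)/(W + 11) = 7 + W/(11 + W))
D(d, s) = -3*s
D(-11 - N(1), M) - 35801 = -3*224 - 35801 = -672 - 35801 = -36473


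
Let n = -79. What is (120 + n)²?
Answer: 1681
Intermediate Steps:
(120 + n)² = (120 - 79)² = 41² = 1681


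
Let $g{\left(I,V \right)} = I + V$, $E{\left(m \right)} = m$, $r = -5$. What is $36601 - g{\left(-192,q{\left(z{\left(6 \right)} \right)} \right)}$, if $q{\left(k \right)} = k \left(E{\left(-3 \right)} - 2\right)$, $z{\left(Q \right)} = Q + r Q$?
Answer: $36673$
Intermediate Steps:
$z{\left(Q \right)} = - 4 Q$ ($z{\left(Q \right)} = Q - 5 Q = - 4 Q$)
$q{\left(k \right)} = - 5 k$ ($q{\left(k \right)} = k \left(-3 - 2\right) = k \left(-5\right) = - 5 k$)
$36601 - g{\left(-192,q{\left(z{\left(6 \right)} \right)} \right)} = 36601 - \left(-192 - 5 \left(\left(-4\right) 6\right)\right) = 36601 - \left(-192 - -120\right) = 36601 - \left(-192 + 120\right) = 36601 - -72 = 36601 + 72 = 36673$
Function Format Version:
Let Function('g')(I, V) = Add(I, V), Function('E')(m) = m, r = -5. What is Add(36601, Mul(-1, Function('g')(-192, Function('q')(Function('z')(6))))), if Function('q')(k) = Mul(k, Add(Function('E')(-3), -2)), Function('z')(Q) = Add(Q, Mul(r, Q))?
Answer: 36673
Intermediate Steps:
Function('z')(Q) = Mul(-4, Q) (Function('z')(Q) = Add(Q, Mul(-5, Q)) = Mul(-4, Q))
Function('q')(k) = Mul(-5, k) (Function('q')(k) = Mul(k, Add(-3, -2)) = Mul(k, -5) = Mul(-5, k))
Add(36601, Mul(-1, Function('g')(-192, Function('q')(Function('z')(6))))) = Add(36601, Mul(-1, Add(-192, Mul(-5, Mul(-4, 6))))) = Add(36601, Mul(-1, Add(-192, Mul(-5, -24)))) = Add(36601, Mul(-1, Add(-192, 120))) = Add(36601, Mul(-1, -72)) = Add(36601, 72) = 36673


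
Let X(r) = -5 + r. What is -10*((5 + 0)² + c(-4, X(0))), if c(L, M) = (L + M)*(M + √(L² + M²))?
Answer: -700 + 90*√41 ≈ -123.72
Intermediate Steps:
-10*((5 + 0)² + c(-4, X(0))) = -10*((5 + 0)² + ((-5 + 0)² - 4*(-5 + 0) - 4*√((-4)² + (-5 + 0)²) + (-5 + 0)*√((-4)² + (-5 + 0)²))) = -10*(5² + ((-5)² - 4*(-5) - 4*√(16 + (-5)²) - 5*√(16 + (-5)²))) = -10*(25 + (25 + 20 - 4*√(16 + 25) - 5*√(16 + 25))) = -10*(25 + (25 + 20 - 4*√41 - 5*√41)) = -10*(25 + (45 - 9*√41)) = -10*(70 - 9*√41) = -700 + 90*√41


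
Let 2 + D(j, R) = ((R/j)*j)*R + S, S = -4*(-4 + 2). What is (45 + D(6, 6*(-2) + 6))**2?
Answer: 7569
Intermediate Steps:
S = 8 (S = -4*(-2) = 8)
D(j, R) = 6 + R**2 (D(j, R) = -2 + (((R/j)*j)*R + 8) = -2 + (R*R + 8) = -2 + (R**2 + 8) = -2 + (8 + R**2) = 6 + R**2)
(45 + D(6, 6*(-2) + 6))**2 = (45 + (6 + (6*(-2) + 6)**2))**2 = (45 + (6 + (-12 + 6)**2))**2 = (45 + (6 + (-6)**2))**2 = (45 + (6 + 36))**2 = (45 + 42)**2 = 87**2 = 7569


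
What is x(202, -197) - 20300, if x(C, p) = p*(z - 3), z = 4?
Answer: -20497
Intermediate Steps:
x(C, p) = p (x(C, p) = p*(4 - 3) = p*1 = p)
x(202, -197) - 20300 = -197 - 20300 = -20497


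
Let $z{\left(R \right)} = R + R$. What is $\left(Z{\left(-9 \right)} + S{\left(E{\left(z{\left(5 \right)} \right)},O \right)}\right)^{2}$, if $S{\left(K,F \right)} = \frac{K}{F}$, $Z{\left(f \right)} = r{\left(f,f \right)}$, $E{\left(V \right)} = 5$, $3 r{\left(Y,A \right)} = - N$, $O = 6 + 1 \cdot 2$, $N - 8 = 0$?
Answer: $\frac{2401}{576} \approx 4.1684$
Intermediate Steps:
$N = 8$ ($N = 8 + 0 = 8$)
$O = 8$ ($O = 6 + 2 = 8$)
$z{\left(R \right)} = 2 R$
$r{\left(Y,A \right)} = - \frac{8}{3}$ ($r{\left(Y,A \right)} = \frac{\left(-1\right) 8}{3} = \frac{1}{3} \left(-8\right) = - \frac{8}{3}$)
$Z{\left(f \right)} = - \frac{8}{3}$
$\left(Z{\left(-9 \right)} + S{\left(E{\left(z{\left(5 \right)} \right)},O \right)}\right)^{2} = \left(- \frac{8}{3} + \frac{5}{8}\right)^{2} = \left(- \frac{49}{24}\right)^{2} = \frac{2401}{576}$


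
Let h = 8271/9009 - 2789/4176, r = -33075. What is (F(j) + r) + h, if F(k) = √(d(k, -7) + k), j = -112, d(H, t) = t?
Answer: -138258275245/4180176 + I*√119 ≈ -33075.0 + 10.909*I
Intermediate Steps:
h = 1045955/4180176 (h = 8271*(1/9009) - 2789*1/4176 = 919/1001 - 2789/4176 = 1045955/4180176 ≈ 0.25022)
F(k) = √(-7 + k)
(F(j) + r) + h = (√(-7 - 112) - 33075) + 1045955/4180176 = (√(-119) - 33075) + 1045955/4180176 = (I*√119 - 33075) + 1045955/4180176 = (-33075 + I*√119) + 1045955/4180176 = -138258275245/4180176 + I*√119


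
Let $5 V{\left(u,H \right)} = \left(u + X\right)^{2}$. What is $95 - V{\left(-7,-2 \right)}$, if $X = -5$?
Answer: $\frac{331}{5} \approx 66.2$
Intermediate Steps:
$V{\left(u,H \right)} = \frac{\left(-5 + u\right)^{2}}{5}$ ($V{\left(u,H \right)} = \frac{\left(u - 5\right)^{2}}{5} = \frac{\left(-5 + u\right)^{2}}{5}$)
$95 - V{\left(-7,-2 \right)} = 95 - \frac{\left(-5 - 7\right)^{2}}{5} = 95 - \frac{\left(-12\right)^{2}}{5} = 95 - \frac{1}{5} \cdot 144 = 95 - \frac{144}{5} = \frac{331}{5}$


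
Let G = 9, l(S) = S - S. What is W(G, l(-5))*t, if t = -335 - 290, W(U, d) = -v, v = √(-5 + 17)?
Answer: 1250*√3 ≈ 2165.1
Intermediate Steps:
l(S) = 0
v = 2*√3 (v = √12 = 2*√3 ≈ 3.4641)
W(U, d) = -2*√3
t = -625
W(G, l(-5))*t = -2*√3*(-625) = 1250*√3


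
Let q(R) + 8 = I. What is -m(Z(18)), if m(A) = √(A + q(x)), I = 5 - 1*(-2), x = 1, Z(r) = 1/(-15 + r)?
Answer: -I*√6/3 ≈ -0.8165*I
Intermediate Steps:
I = 7 (I = 5 + 2 = 7)
q(R) = -1 (q(R) = -8 + 7 = -1)
m(A) = √(-1 + A) (m(A) = √(A - 1) = √(-1 + A))
-m(Z(18)) = -√(-1 + 1/(-15 + 18)) = -√(-1 + 1/3) = -√(-1 + ⅓) = -√(-⅔) = -I*√6/3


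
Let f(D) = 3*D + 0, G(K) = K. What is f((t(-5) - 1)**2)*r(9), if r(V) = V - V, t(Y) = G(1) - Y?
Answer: 0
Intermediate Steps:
t(Y) = 1 - Y
r(V) = 0
f(D) = 3*D
f((t(-5) - 1)**2)*r(9) = (3*((1 - 1*(-5)) - 1)**2)*0 = (3*((1 + 5) - 1)**2)*0 = (3*(6 - 1)**2)*0 = (3*5**2)*0 = (3*25)*0 = 75*0 = 0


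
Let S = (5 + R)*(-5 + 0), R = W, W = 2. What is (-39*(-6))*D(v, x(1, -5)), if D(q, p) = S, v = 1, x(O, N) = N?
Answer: -8190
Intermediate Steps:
R = 2
S = -35 (S = (5 + 2)*(-5 + 0) = 7*(-5) = -35)
D(q, p) = -35
(-39*(-6))*D(v, x(1, -5)) = -39*(-6)*(-35) = 234*(-35) = -8190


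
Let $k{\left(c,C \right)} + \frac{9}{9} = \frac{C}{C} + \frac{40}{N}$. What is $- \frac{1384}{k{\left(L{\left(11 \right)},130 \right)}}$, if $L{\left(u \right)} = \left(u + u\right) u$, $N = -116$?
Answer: $\frac{20068}{5} \approx 4013.6$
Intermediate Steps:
$L{\left(u \right)} = 2 u^{2}$ ($L{\left(u \right)} = 2 u u = 2 u^{2}$)
$k{\left(c,C \right)} = - \frac{10}{29}$ ($k{\left(c,C \right)} = -1 + \left(\frac{C}{C} + \frac{40}{-116}\right) = -1 + \left(1 + 40 \left(- \frac{1}{116}\right)\right) = -1 + \left(1 - \frac{10}{29}\right) = -1 + \frac{19}{29} = - \frac{10}{29}$)
$- \frac{1384}{k{\left(L{\left(11 \right)},130 \right)}} = - \frac{1384}{- \frac{10}{29}} = \left(-1384\right) \left(- \frac{29}{10}\right) = \frac{20068}{5}$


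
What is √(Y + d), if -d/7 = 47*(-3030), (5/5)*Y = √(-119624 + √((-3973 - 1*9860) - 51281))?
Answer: √(996870 + √(-119624 + I*√65114)) ≈ 998.43 + 0.173*I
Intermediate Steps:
Y = √(-119624 + I*√65114) (Y = √(-119624 + √((-3973 - 1*9860) - 51281)) = √(-119624 + √((-3973 - 9860) - 51281)) = √(-119624 + √(-13833 - 51281)) = √(-119624 + √(-65114)) = √(-119624 + I*√65114) ≈ 0.369 + 345.87*I)
d = 996870 (d = -329*(-3030) = -7*(-142410) = 996870)
√(Y + d) = √(√(-119624 + I*√65114) + 996870) = √(996870 + √(-119624 + I*√65114))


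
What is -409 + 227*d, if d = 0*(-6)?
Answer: -409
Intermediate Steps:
d = 0
-409 + 227*d = -409 + 227*0 = -409 + 0 = -409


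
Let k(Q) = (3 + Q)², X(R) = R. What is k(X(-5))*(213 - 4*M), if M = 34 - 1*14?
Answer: 532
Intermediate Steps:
M = 20 (M = 34 - 14 = 20)
k(X(-5))*(213 - 4*M) = (3 - 5)²*(213 - 4*20) = (-2)²*(213 - 80) = 4*133 = 532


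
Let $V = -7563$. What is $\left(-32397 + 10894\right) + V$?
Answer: $-29066$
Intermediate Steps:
$\left(-32397 + 10894\right) + V = \left(-32397 + 10894\right) - 7563 = -21503 - 7563 = -29066$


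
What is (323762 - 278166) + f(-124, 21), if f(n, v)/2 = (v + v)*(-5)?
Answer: 45176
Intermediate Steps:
f(n, v) = -20*v (f(n, v) = 2*((v + v)*(-5)) = 2*((2*v)*(-5)) = 2*(-10*v) = -20*v)
(323762 - 278166) + f(-124, 21) = (323762 - 278166) - 20*21 = 45596 - 420 = 45176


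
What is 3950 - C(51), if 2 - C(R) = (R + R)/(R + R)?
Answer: 3949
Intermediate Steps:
C(R) = 1 (C(R) = 2 - (R + R)/(R + R) = 2 - 2*R/(2*R) = 2 - 2*R*1/(2*R) = 2 - 1*1 = 2 - 1 = 1)
3950 - C(51) = 3950 - 1*1 = 3950 - 1 = 3949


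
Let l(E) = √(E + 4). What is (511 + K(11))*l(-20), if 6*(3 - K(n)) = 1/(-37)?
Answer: 228218*I/111 ≈ 2056.0*I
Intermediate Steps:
K(n) = 667/222 (K(n) = 3 - ⅙/(-37) = 3 - ⅙*(-1/37) = 3 + 1/222 = 667/222)
l(E) = √(4 + E)
(511 + K(11))*l(-20) = (511 + 667/222)*√(4 - 20) = 114109*√(-16)/222 = 114109*(4*I)/222 = 228218*I/111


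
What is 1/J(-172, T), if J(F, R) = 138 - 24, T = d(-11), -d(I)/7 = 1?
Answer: 1/114 ≈ 0.0087719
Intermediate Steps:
d(I) = -7 (d(I) = -7*1 = -7)
T = -7
J(F, R) = 114
1/J(-172, T) = 1/114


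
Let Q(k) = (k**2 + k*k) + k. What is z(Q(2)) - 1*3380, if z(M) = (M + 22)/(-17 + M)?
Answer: -23692/7 ≈ -3384.6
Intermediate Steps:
Q(k) = k + 2*k**2 (Q(k) = (k**2 + k**2) + k = 2*k**2 + k = k + 2*k**2)
z(M) = (22 + M)/(-17 + M)
z(Q(2)) - 1*3380 = (22 + 2*(1 + 2*2))/(-17 + 2*(1 + 2*2)) - 1*3380 = (22 + 2*(1 + 4))/(-17 + 2*(1 + 4)) - 3380 = (22 + 2*5)/(-17 + 2*5) - 3380 = (22 + 10)/(-17 + 10) - 3380 = 32/(-7) - 3380 = -1/7*32 - 3380 = -32/7 - 3380 = -23692/7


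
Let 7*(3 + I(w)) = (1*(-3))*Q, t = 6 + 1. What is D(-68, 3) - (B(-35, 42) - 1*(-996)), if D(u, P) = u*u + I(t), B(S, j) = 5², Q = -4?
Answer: 25212/7 ≈ 3601.7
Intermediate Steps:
t = 7
B(S, j) = 25
I(w) = -9/7 (I(w) = -3 + ((1*(-3))*(-4))/7 = -3 + (-3*(-4))/7 = -3 + (⅐)*12 = -3 + 12/7 = -9/7)
D(u, P) = -9/7 + u² (D(u, P) = u*u - 9/7 = u² - 9/7 = -9/7 + u²)
D(-68, 3) - (B(-35, 42) - 1*(-996)) = (-9/7 + (-68)²) - (25 - 1*(-996)) = (-9/7 + 4624) - (25 + 996) = 32359/7 - 1*1021 = 32359/7 - 1021 = 25212/7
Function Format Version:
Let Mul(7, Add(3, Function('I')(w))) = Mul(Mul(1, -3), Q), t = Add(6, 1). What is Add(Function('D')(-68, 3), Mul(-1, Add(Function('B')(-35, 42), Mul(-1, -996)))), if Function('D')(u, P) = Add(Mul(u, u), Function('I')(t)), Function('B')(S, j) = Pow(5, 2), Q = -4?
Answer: Rational(25212, 7) ≈ 3601.7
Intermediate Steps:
t = 7
Function('B')(S, j) = 25
Function('I')(w) = Rational(-9, 7) (Function('I')(w) = Add(-3, Mul(Rational(1, 7), Mul(Mul(1, -3), -4))) = Add(-3, Mul(Rational(1, 7), Mul(-3, -4))) = Add(-3, Mul(Rational(1, 7), 12)) = Add(-3, Rational(12, 7)) = Rational(-9, 7))
Function('D')(u, P) = Add(Rational(-9, 7), Pow(u, 2)) (Function('D')(u, P) = Add(Mul(u, u), Rational(-9, 7)) = Add(Pow(u, 2), Rational(-9, 7)) = Add(Rational(-9, 7), Pow(u, 2)))
Add(Function('D')(-68, 3), Mul(-1, Add(Function('B')(-35, 42), Mul(-1, -996)))) = Add(Add(Rational(-9, 7), Pow(-68, 2)), Mul(-1, Add(25, Mul(-1, -996)))) = Add(Add(Rational(-9, 7), 4624), Mul(-1, Add(25, 996))) = Add(Rational(32359, 7), Mul(-1, 1021)) = Add(Rational(32359, 7), -1021) = Rational(25212, 7)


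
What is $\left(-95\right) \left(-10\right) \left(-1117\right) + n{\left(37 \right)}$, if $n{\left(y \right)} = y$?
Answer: $-1061113$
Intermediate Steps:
$\left(-95\right) \left(-10\right) \left(-1117\right) + n{\left(37 \right)} = \left(-95\right) \left(-10\right) \left(-1117\right) + 37 = 950 \left(-1117\right) + 37 = -1061150 + 37 = -1061113$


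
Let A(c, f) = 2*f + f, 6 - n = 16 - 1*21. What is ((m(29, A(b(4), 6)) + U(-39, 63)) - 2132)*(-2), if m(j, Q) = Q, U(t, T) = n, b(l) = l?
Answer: 4206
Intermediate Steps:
n = 11 (n = 6 - (16 - 1*21) = 6 - (16 - 21) = 6 - 1*(-5) = 6 + 5 = 11)
U(t, T) = 11
A(c, f) = 3*f
((m(29, A(b(4), 6)) + U(-39, 63)) - 2132)*(-2) = ((3*6 + 11) - 2132)*(-2) = ((18 + 11) - 2132)*(-2) = (29 - 2132)*(-2) = -2103*(-2) = 4206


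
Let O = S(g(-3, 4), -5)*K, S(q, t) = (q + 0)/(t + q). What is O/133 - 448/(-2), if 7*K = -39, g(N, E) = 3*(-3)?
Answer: 2919265/13034 ≈ 223.97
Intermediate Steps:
g(N, E) = -9
K = -39/7 (K = (⅐)*(-39) = -39/7 ≈ -5.5714)
S(q, t) = q/(q + t)
O = -351/98 (O = -9/(-9 - 5)*(-39/7) = -9/(-14)*(-39/7) = -9*(-1/14)*(-39/7) = (9/14)*(-39/7) = -351/98 ≈ -3.5816)
O/133 - 448/(-2) = -351/98/133 - 448/(-2) = -351/98*1/133 - 448*(-½) = -351/13034 + 224 = 2919265/13034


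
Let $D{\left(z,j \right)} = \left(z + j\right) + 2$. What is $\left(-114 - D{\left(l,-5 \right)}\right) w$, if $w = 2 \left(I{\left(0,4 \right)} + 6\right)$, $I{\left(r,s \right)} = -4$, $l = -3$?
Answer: $-432$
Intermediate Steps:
$D{\left(z,j \right)} = 2 + j + z$ ($D{\left(z,j \right)} = \left(j + z\right) + 2 = 2 + j + z$)
$w = 4$ ($w = 2 \left(-4 + 6\right) = 2 \cdot 2 = 4$)
$\left(-114 - D{\left(l,-5 \right)}\right) w = \left(-114 - \left(2 - 5 - 3\right)\right) 4 = \left(-114 - -6\right) 4 = \left(-114 + 6\right) 4 = \left(-108\right) 4 = -432$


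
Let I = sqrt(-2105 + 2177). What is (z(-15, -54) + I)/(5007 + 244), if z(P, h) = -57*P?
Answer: 855/5251 + 6*sqrt(2)/5251 ≈ 0.16444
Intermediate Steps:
I = 6*sqrt(2) (I = sqrt(72) = 6*sqrt(2) ≈ 8.4853)
(z(-15, -54) + I)/(5007 + 244) = (-57*(-15) + 6*sqrt(2))/(5007 + 244) = (855 + 6*sqrt(2))/5251 = (855 + 6*sqrt(2))*(1/5251) = 855/5251 + 6*sqrt(2)/5251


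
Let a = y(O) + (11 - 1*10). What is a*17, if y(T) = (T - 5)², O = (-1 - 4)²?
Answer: 6817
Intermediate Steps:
O = 25 (O = (-5)² = 25)
y(T) = (-5 + T)²
a = 401 (a = (-5 + 25)² + (11 - 1*10) = 20² + (11 - 10) = 400 + 1 = 401)
a*17 = 401*17 = 6817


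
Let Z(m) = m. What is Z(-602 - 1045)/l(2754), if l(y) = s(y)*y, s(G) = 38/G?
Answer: -1647/38 ≈ -43.342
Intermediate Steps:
l(y) = 38 (l(y) = (38/y)*y = 38)
Z(-602 - 1045)/l(2754) = (-602 - 1045)/38 = -1647*1/38 = -1647/38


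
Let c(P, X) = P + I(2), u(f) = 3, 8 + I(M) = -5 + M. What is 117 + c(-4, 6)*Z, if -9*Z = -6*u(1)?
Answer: 87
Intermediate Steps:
I(M) = -13 + M (I(M) = -8 + (-5 + M) = -13 + M)
Z = 2 (Z = -(-2)*3/3 = -⅑*(-18) = 2)
c(P, X) = -11 + P (c(P, X) = P + (-13 + 2) = P - 11 = -11 + P)
117 + c(-4, 6)*Z = 117 + (-11 - 4)*2 = 117 - 15*2 = 117 - 30 = 87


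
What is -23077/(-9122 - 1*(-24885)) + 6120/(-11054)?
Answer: -175781359/87122101 ≈ -2.0176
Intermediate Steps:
-23077/(-9122 - 1*(-24885)) + 6120/(-11054) = -23077/(-9122 + 24885) + 6120*(-1/11054) = -23077/15763 - 3060/5527 = -175781359/87122101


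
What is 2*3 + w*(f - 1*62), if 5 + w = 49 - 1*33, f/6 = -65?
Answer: -4966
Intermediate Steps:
f = -390 (f = 6*(-65) = -390)
w = 11 (w = -5 + (49 - 1*33) = -5 + (49 - 33) = -5 + 16 = 11)
2*3 + w*(f - 1*62) = 2*3 + 11*(-390 - 1*62) = 6 + 11*(-390 - 62) = 6 + 11*(-452) = 6 - 4972 = -4966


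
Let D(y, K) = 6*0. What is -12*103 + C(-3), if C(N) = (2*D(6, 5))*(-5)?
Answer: -1236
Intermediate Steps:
D(y, K) = 0
C(N) = 0 (C(N) = (2*0)*(-5) = 0*(-5) = 0)
-12*103 + C(-3) = -12*103 + 0 = -1236 + 0 = -1236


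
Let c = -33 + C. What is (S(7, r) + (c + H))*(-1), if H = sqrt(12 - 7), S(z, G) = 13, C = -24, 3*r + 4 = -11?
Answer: 44 - sqrt(5) ≈ 41.764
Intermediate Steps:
r = -5 (r = -4/3 + (1/3)*(-11) = -4/3 - 11/3 = -5)
H = sqrt(5) ≈ 2.2361
c = -57 (c = -33 - 24 = -57)
(S(7, r) + (c + H))*(-1) = (13 + (-57 + sqrt(5)))*(-1) = (-44 + sqrt(5))*(-1) = 44 - sqrt(5)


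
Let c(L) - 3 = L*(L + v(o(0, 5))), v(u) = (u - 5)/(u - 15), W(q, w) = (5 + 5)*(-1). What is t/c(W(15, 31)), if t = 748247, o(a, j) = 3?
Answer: 2244741/304 ≈ 7384.0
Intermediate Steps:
W(q, w) = -10 (W(q, w) = 10*(-1) = -10)
v(u) = (-5 + u)/(-15 + u)
c(L) = 3 + L*(⅙ + L) (c(L) = 3 + L*(L + (-5 + 3)/(-15 + 3)) = 3 + L*(L - 2/(-12)) = 3 + L*(L - 1/12*(-2)) = 3 + L*(L + ⅙) = 3 + L*(⅙ + L))
t/c(W(15, 31)) = 748247/(3 + (-10)² + (⅙)*(-10)) = 748247/(3 + 100 - 5/3) = 748247/(304/3) = 748247*(3/304) = 2244741/304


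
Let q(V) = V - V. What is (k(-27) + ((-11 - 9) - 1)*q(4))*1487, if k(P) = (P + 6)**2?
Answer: 655767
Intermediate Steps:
q(V) = 0
k(P) = (6 + P)**2
(k(-27) + ((-11 - 9) - 1)*q(4))*1487 = ((6 - 27)**2 + ((-11 - 9) - 1)*0)*1487 = ((-21)**2 + (-20 - 1)*0)*1487 = (441 - 21*0)*1487 = (441 + 0)*1487 = 441*1487 = 655767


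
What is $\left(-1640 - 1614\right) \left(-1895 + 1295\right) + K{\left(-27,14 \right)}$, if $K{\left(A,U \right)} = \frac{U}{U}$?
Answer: $1952401$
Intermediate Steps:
$K{\left(A,U \right)} = 1$
$\left(-1640 - 1614\right) \left(-1895 + 1295\right) + K{\left(-27,14 \right)} = \left(-1640 - 1614\right) \left(-1895 + 1295\right) + 1 = \left(-3254\right) \left(-600\right) + 1 = 1952400 + 1 = 1952401$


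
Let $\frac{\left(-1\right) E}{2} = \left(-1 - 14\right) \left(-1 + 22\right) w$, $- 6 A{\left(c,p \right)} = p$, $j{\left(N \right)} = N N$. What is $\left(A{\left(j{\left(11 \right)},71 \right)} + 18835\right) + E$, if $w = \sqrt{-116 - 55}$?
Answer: $\frac{112939}{6} + 1890 i \sqrt{19} \approx 18823.0 + 8238.3 i$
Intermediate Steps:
$j{\left(N \right)} = N^{2}$
$w = 3 i \sqrt{19}$ ($w = \sqrt{-171} = 3 i \sqrt{19} \approx 13.077 i$)
$A{\left(c,p \right)} = - \frac{p}{6}$
$E = 1890 i \sqrt{19}$ ($E = - 2 \left(-1 - 14\right) \left(-1 + 22\right) 3 i \sqrt{19} = - 2 \left(-15\right) 21 \cdot 3 i \sqrt{19} = - 2 \left(- 315 \cdot 3 i \sqrt{19}\right) = - 2 \left(- 945 i \sqrt{19}\right) = 1890 i \sqrt{19} \approx 8238.3 i$)
$\left(A{\left(j{\left(11 \right)},71 \right)} + 18835\right) + E = \left(\left(- \frac{1}{6}\right) 71 + 18835\right) + 1890 i \sqrt{19} = \left(- \frac{71}{6} + 18835\right) + 1890 i \sqrt{19} = \frac{112939}{6} + 1890 i \sqrt{19}$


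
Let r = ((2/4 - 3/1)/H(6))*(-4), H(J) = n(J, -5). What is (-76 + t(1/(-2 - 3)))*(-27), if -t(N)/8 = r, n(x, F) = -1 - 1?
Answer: 972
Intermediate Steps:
n(x, F) = -2
H(J) = -2
r = -5 (r = ((2/4 - 3/1)/(-2))*(-4) = ((2*(1/4) - 3*1)*(-1/2))*(-4) = ((1/2 - 3)*(-1/2))*(-4) = -5/2*(-1/2)*(-4) = (5/4)*(-4) = -5)
t(N) = 40 (t(N) = -8*(-5) = 40)
(-76 + t(1/(-2 - 3)))*(-27) = (-76 + 40)*(-27) = -36*(-27) = 972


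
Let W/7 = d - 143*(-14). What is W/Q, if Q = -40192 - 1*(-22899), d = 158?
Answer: -15120/17293 ≈ -0.87434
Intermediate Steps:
Q = -17293 (Q = -40192 + 22899 = -17293)
W = 15120 (W = 7*(158 - 143*(-14)) = 7*(158 + 2002) = 7*2160 = 15120)
W/Q = 15120/(-17293) = 15120*(-1/17293) = -15120/17293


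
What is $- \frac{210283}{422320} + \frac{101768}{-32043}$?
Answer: $- \frac{49716759929}{13532399760} \approx -3.6739$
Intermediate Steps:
$- \frac{210283}{422320} + \frac{101768}{-32043} = \left(-210283\right) \frac{1}{422320} + 101768 \left(- \frac{1}{32043}\right) = - \frac{210283}{422320} - \frac{101768}{32043} = - \frac{49716759929}{13532399760}$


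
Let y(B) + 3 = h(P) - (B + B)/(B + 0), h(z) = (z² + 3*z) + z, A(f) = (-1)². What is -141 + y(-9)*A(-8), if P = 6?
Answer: -86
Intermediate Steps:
A(f) = 1
h(z) = z² + 4*z
y(B) = 55 (y(B) = -3 + (6*(4 + 6) - (B + B)/(B + 0)) = -3 + (6*10 - 2*B/B) = -3 + (60 - 1*2) = -3 + (60 - 2) = -3 + 58 = 55)
-141 + y(-9)*A(-8) = -141 + 55*1 = -141 + 55 = -86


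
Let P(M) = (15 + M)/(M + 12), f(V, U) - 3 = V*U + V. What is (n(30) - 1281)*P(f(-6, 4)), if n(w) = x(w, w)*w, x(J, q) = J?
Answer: -1524/5 ≈ -304.80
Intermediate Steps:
f(V, U) = 3 + V + U*V (f(V, U) = 3 + (V*U + V) = 3 + (U*V + V) = 3 + (V + U*V) = 3 + V + U*V)
P(M) = (15 + M)/(12 + M)
n(w) = w² (n(w) = w*w = w²)
(n(30) - 1281)*P(f(-6, 4)) = (30² - 1281)*((15 + (3 - 6 + 4*(-6)))/(12 + (3 - 6 + 4*(-6)))) = (900 - 1281)*((15 + (3 - 6 - 24))/(12 + (3 - 6 - 24))) = -381*(15 - 27)/(12 - 27) = -381*(-12)/(-15) = -(-127)*(-12)/5 = -381*⅘ = -1524/5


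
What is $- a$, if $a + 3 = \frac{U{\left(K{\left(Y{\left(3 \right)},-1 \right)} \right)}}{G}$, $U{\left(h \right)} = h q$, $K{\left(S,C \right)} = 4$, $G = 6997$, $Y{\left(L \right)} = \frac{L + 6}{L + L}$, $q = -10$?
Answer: $\frac{21031}{6997} \approx 3.0057$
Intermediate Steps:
$Y{\left(L \right)} = \frac{6 + L}{2 L}$
$U{\left(h \right)} = - 10 h$ ($U{\left(h \right)} = h \left(-10\right) = - 10 h$)
$a = - \frac{21031}{6997}$ ($a = -3 + \frac{\left(-10\right) 4}{6997} = -3 - \frac{40}{6997} = - \frac{21031}{6997} \approx -3.0057$)
$- a = \left(-1\right) \left(- \frac{21031}{6997}\right) = \frac{21031}{6997}$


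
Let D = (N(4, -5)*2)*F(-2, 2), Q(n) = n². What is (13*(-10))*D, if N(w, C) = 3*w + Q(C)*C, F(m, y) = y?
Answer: 58760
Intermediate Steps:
N(w, C) = C³ + 3*w (N(w, C) = 3*w + C²*C = 3*w + C³ = C³ + 3*w)
D = -452 (D = (((-5)³ + 3*4)*2)*2 = ((-125 + 12)*2)*2 = -113*2*2 = -226*2 = -452)
(13*(-10))*D = (13*(-10))*(-452) = -130*(-452) = 58760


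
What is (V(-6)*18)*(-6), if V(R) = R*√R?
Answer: 648*I*√6 ≈ 1587.3*I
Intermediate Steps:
V(R) = R^(3/2)
(V(-6)*18)*(-6) = ((-6)^(3/2)*18)*(-6) = (-6*I*√6*18)*(-6) = -108*I*√6*(-6) = 648*I*√6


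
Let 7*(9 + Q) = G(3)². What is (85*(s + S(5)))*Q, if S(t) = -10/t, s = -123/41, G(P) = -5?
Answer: 16150/7 ≈ 2307.1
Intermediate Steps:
s = -3 (s = -123*1/41 = -3)
Q = -38/7 (Q = -9 + (⅐)*(-5)² = -9 + (⅐)*25 = -9 + 25/7 = -38/7 ≈ -5.4286)
(85*(s + S(5)))*Q = (85*(-3 - 10/5))*(-38/7) = (85*(-3 - 10*⅕))*(-38/7) = (85*(-3 - 2))*(-38/7) = (85*(-5))*(-38/7) = -425*(-38/7) = 16150/7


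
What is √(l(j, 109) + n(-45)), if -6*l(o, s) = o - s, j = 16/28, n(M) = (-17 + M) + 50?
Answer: √1190/14 ≈ 2.4640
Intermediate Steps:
n(M) = 33 + M
j = 4/7 (j = 16*(1/28) = 4/7 ≈ 0.57143)
l(o, s) = -o/6 + s/6 (l(o, s) = -(o - s)/6 = -o/6 + s/6)
√(l(j, 109) + n(-45)) = √((-⅙*4/7 + (⅙)*109) + (33 - 45)) = √((-2/21 + 109/6) - 12) = √(253/14 - 12) = √(85/14) = √1190/14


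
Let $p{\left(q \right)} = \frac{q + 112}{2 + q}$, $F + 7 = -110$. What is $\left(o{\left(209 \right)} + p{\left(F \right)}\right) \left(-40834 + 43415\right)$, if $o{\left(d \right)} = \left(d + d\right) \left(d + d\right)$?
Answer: $\frac{10372143393}{23} \approx 4.5096 \cdot 10^{8}$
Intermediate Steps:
$F = -117$ ($F = -7 - 110 = -117$)
$o{\left(d \right)} = 4 d^{2}$ ($o{\left(d \right)} = 2 d 2 d = 4 d^{2}$)
$p{\left(q \right)} = \frac{112 + q}{2 + q}$
$\left(o{\left(209 \right)} + p{\left(F \right)}\right) \left(-40834 + 43415\right) = \left(4 \cdot 209^{2} + \frac{112 - 117}{2 - 117}\right) \left(-40834 + 43415\right) = \left(4 \cdot 43681 + \frac{1}{-115} \left(-5\right)\right) 2581 = \left(174724 - - \frac{1}{23}\right) 2581 = \left(174724 + \frac{1}{23}\right) 2581 = \frac{4018653}{23} \cdot 2581 = \frac{10372143393}{23}$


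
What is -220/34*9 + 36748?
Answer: 623726/17 ≈ 36690.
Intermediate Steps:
-220/34*9 + 36748 = -11*10/17*9 + 36748 = -110/17*9 + 36748 = -990/17 + 36748 = 623726/17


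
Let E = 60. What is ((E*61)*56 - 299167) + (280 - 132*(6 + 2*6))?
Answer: -96303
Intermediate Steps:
((E*61)*56 - 299167) + (280 - 132*(6 + 2*6)) = ((60*61)*56 - 299167) + (280 - 132*(6 + 2*6)) = (3660*56 - 299167) + (280 - 132*(6 + 12)) = (204960 - 299167) + (280 - 132*18) = -94207 + (280 - 2376) = -94207 - 2096 = -96303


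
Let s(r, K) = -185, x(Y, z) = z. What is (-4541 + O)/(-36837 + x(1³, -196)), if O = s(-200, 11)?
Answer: 4726/37033 ≈ 0.12762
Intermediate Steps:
O = -185
(-4541 + O)/(-36837 + x(1³, -196)) = (-4541 - 185)/(-36837 - 196) = -4726/(-37033) = -4726*(-1/37033) = 4726/37033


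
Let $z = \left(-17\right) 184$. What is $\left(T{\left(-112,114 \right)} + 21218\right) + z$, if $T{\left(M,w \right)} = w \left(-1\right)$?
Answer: $17976$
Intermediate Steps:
$T{\left(M,w \right)} = - w$
$z = -3128$
$\left(T{\left(-112,114 \right)} + 21218\right) + z = \left(\left(-1\right) 114 + 21218\right) - 3128 = \left(-114 + 21218\right) - 3128 = 21104 - 3128 = 17976$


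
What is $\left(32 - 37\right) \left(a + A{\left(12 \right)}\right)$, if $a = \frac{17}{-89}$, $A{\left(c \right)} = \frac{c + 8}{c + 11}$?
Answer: $- \frac{6945}{2047} \approx -3.3928$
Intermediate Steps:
$A{\left(c \right)} = \frac{8 + c}{11 + c}$
$a = - \frac{17}{89}$ ($a = 17 \left(- \frac{1}{89}\right) = - \frac{17}{89} \approx -0.19101$)
$\left(32 - 37\right) \left(a + A{\left(12 \right)}\right) = \left(32 - 37\right) \left(- \frac{17}{89} + \frac{8 + 12}{11 + 12}\right) = \left(32 - 37\right) \left(- \frac{17}{89} + \frac{1}{23} \cdot 20\right) = - 5 \left(- \frac{17}{89} + \frac{1}{23} \cdot 20\right) = - 5 \left(- \frac{17}{89} + \frac{20}{23}\right) = \left(-5\right) \frac{1389}{2047} = - \frac{6945}{2047}$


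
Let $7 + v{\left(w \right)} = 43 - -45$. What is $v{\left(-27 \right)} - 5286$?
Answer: $-5205$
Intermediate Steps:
$v{\left(w \right)} = 81$ ($v{\left(w \right)} = -7 + \left(43 - -45\right) = -7 + \left(43 + 45\right) = -7 + 88 = 81$)
$v{\left(-27 \right)} - 5286 = 81 - 5286 = -5205$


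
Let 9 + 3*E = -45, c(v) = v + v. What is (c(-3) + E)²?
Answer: 576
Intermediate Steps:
c(v) = 2*v
E = -18 (E = -3 + (⅓)*(-45) = -3 - 15 = -18)
(c(-3) + E)² = (2*(-3) - 18)² = (-6 - 18)² = (-24)² = 576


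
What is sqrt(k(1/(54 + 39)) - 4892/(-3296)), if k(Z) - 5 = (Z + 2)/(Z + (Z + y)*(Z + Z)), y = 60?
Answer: 9*sqrt(2131491866370)/4637060 ≈ 2.8336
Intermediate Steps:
k(Z) = 5 + (2 + Z)/(Z + 2*Z*(60 + Z)) (k(Z) = 5 + (Z + 2)/(Z + (Z + 60)*(Z + Z)) = 5 + (2 + Z)/(Z + (60 + Z)*(2*Z)) = 5 + (2 + Z)/(Z + 2*Z*(60 + Z)))
sqrt(k(1/(54 + 39)) - 4892/(-3296)) = sqrt(2*(1 + 5*(1/(54 + 39))**2 + 303/(54 + 39))/((1/(54 + 39))*(121 + 2/(54 + 39))) - 4892/(-3296)) = sqrt(2*(1 + 5*(1/93)**2 + 303/93)/((1/93)*(121 + 2/93)) - 4892*(-1/3296)) = sqrt(2*(1 + 5*(1/93)**2 + 303*(1/93))/((1/93)*(121 + 2*(1/93))) + 1223/824) = sqrt(2*93*(1 + 5*(1/8649) + 101/31)/(121 + 2/93) + 1223/824) = sqrt(2*93*(1 + 5/8649 + 101/31)/(11255/93) + 1223/824) = sqrt(2*93*(93/11255)*(36833/8649) + 1223/824) = sqrt(73666/11255 + 1223/824) = sqrt(74465649/9274120) = 9*sqrt(2131491866370)/4637060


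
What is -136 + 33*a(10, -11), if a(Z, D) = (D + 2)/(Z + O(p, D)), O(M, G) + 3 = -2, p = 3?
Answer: -977/5 ≈ -195.40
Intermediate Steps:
O(M, G) = -5 (O(M, G) = -3 - 2 = -5)
a(Z, D) = (2 + D)/(-5 + Z) (a(Z, D) = (D + 2)/(Z - 5) = (2 + D)/(-5 + Z))
-136 + 33*a(10, -11) = -136 + 33*((2 - 11)/(-5 + 10)) = -136 + 33*(-9/5) = -136 - 297/5 = -977/5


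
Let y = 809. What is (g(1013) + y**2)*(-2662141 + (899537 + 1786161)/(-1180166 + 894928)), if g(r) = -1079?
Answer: -248079247912095456/142619 ≈ -1.7395e+12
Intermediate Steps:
(g(1013) + y**2)*(-2662141 + (899537 + 1786161)/(-1180166 + 894928)) = (-1079 + 809**2)*(-2662141 + (899537 + 1786161)/(-1180166 + 894928)) = (-1079 + 654481)*(-2662141 + 2685698/(-285238)) = 653402*(-2662141 + 2685698*(-1/285238)) = 653402*(-2662141 - 1342849/142619) = 653402*(-379673230128/142619) = -248079247912095456/142619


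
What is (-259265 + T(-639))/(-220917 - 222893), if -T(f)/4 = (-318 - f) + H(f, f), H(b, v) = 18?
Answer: 260621/443810 ≈ 0.58724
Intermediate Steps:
T(f) = 1200 + 4*f (T(f) = -4*((-318 - f) + 18) = -4*(-300 - f) = 1200 + 4*f)
(-259265 + T(-639))/(-220917 - 222893) = (-259265 + (1200 + 4*(-639)))/(-220917 - 222893) = (-259265 + (1200 - 2556))/(-443810) = (-259265 - 1356)*(-1/443810) = -260621*(-1/443810) = 260621/443810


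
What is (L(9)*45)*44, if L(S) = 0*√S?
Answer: 0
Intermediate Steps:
L(S) = 0
(L(9)*45)*44 = (0*45)*44 = 0*44 = 0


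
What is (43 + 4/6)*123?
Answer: 5371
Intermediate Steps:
(43 + 4/6)*123 = (43 + 4*(⅙))*123 = (43 + ⅔)*123 = (131/3)*123 = 5371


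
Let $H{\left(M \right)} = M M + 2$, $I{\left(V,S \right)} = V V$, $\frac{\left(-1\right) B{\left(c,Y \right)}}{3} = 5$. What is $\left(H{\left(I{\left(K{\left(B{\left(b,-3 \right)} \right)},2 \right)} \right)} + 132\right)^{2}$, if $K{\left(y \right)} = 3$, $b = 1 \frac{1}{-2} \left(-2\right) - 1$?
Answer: $46225$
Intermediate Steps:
$b = 0$ ($b = 1 \left(- \frac{1}{2}\right) \left(-2\right) - 1 = \left(- \frac{1}{2}\right) \left(-2\right) - 1 = 1 - 1 = 0$)
$B{\left(c,Y \right)} = -15$ ($B{\left(c,Y \right)} = \left(-3\right) 5 = -15$)
$I{\left(V,S \right)} = V^{2}$
$H{\left(M \right)} = 2 + M^{2}$ ($H{\left(M \right)} = M^{2} + 2 = 2 + M^{2}$)
$\left(H{\left(I{\left(K{\left(B{\left(b,-3 \right)} \right)},2 \right)} \right)} + 132\right)^{2} = \left(\left(2 + \left(3^{2}\right)^{2}\right) + 132\right)^{2} = \left(\left(2 + 9^{2}\right) + 132\right)^{2} = \left(\left(2 + 81\right) + 132\right)^{2} = \left(83 + 132\right)^{2} = 215^{2} = 46225$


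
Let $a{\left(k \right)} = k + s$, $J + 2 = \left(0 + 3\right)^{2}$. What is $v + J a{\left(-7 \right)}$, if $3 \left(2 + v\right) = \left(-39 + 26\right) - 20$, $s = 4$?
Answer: $-34$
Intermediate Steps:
$v = -13$ ($v = -2 + \frac{\left(-39 + 26\right) - 20}{3} = -2 + \frac{-13 - 20}{3} = -2 + \frac{1}{3} \left(-33\right) = -2 - 11 = -13$)
$J = 7$ ($J = -2 + \left(0 + 3\right)^{2} = -2 + 3^{2} = -2 + 9 = 7$)
$a{\left(k \right)} = 4 + k$ ($a{\left(k \right)} = k + 4 = 4 + k$)
$v + J a{\left(-7 \right)} = -13 + 7 \left(4 - 7\right) = -13 + 7 \left(-3\right) = -13 - 21 = -34$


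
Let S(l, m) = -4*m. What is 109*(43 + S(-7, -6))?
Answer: 7303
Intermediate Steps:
S(l, m) = -4*m
109*(43 + S(-7, -6)) = 109*(43 - 4*(-6)) = 109*(43 + 24) = 109*67 = 7303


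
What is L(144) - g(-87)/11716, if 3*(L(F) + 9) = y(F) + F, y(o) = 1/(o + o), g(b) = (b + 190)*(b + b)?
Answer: 3536885/87264 ≈ 40.531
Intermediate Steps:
g(b) = 2*b*(190 + b) (g(b) = (190 + b)*(2*b) = 2*b*(190 + b))
y(o) = 1/(2*o)
L(F) = -9 + F/3 + 1/(6*F) (L(F) = -9 + (1/(2*F) + F)/3 = -9 + (F + 1/(2*F))/3 = -9 + (F/3 + 1/(6*F)) = -9 + F/3 + 1/(6*F))
L(144) - g(-87)/11716 = (-9 + (⅓)*144 + (⅙)/144) - 2*(-87)*(190 - 87)/11716 = (-9 + 48 + (⅙)*(1/144)) - 2*(-87)*103/11716 = (-9 + 48 + 1/864) - (-17922)/11716 = 33697/864 - 1*(-309/202) = 33697/864 + 309/202 = 3536885/87264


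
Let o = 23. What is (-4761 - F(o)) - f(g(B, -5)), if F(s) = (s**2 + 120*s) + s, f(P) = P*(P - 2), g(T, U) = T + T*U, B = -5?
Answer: -8433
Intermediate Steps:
f(P) = P*(-2 + P)
F(s) = s**2 + 121*s
(-4761 - F(o)) - f(g(B, -5)) = (-4761 - 23*(121 + 23)) - (-5*(1 - 5))*(-2 - 5*(1 - 5)) = (-4761 - 23*144) - (-5*(-4))*(-2 - 5*(-4)) = (-4761 - 1*3312) - 20*(-2 + 20) = (-4761 - 3312) - 20*18 = -8073 - 1*360 = -8073 - 360 = -8433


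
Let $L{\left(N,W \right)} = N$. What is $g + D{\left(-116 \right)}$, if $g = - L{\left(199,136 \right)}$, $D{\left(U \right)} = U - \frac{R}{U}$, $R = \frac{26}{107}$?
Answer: $- \frac{1954877}{6206} \approx -315.0$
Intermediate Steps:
$R = \frac{26}{107}$ ($R = 26 \cdot \frac{1}{107} = \frac{26}{107} \approx 0.24299$)
$D{\left(U \right)} = U - \frac{26}{107 U}$
$g = -199$ ($g = \left(-1\right) 199 = -199$)
$g + D{\left(-116 \right)} = -199 - \left(116 + \frac{26}{107 \left(-116\right)}\right) = -199 - \frac{719883}{6206} = - \frac{1954877}{6206}$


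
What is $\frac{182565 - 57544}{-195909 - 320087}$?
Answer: $- \frac{9617}{39692} \approx -0.24229$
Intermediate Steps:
$\frac{182565 - 57544}{-195909 - 320087} = \frac{182565 + \left(-197730 + 140186\right)}{-515996} = \left(182565 - 57544\right) \left(- \frac{1}{515996}\right) = 125021 \left(- \frac{1}{515996}\right) = - \frac{9617}{39692}$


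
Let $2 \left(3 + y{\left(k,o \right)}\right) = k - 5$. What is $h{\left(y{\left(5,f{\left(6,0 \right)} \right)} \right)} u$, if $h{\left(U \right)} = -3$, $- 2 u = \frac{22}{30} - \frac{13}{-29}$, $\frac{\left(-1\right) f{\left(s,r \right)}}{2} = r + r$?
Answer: $\frac{257}{145} \approx 1.7724$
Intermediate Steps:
$f{\left(s,r \right)} = - 4 r$ ($f{\left(s,r \right)} = - 2 \left(r + r\right) = - 2 \cdot 2 r = - 4 r$)
$y{\left(k,o \right)} = - \frac{11}{2} + \frac{k}{2}$ ($y{\left(k,o \right)} = -3 + \frac{k - 5}{2} = -3 + \frac{-5 + k}{2} = -3 + \left(- \frac{5}{2} + \frac{k}{2}\right) = - \frac{11}{2} + \frac{k}{2}$)
$u = - \frac{257}{435}$ ($u = - \frac{\frac{22}{30} - \frac{13}{-29}}{2} = - \frac{22 \cdot \frac{1}{30} - - \frac{13}{29}}{2} = - \frac{\frac{11}{15} + \frac{13}{29}}{2} = \left(- \frac{1}{2}\right) \frac{514}{435} = - \frac{257}{435} \approx -0.59081$)
$h{\left(y{\left(5,f{\left(6,0 \right)} \right)} \right)} u = \left(-3\right) \left(- \frac{257}{435}\right) = \frac{257}{145}$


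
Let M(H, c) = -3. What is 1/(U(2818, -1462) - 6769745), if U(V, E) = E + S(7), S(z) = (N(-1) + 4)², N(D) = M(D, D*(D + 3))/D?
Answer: -1/6771158 ≈ -1.4769e-7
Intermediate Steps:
N(D) = -3/D
S(z) = 49 (S(z) = (-3/(-1) + 4)² = (-3*(-1) + 4)² = (3 + 4)² = 7² = 49)
U(V, E) = 49 + E (U(V, E) = E + 49 = 49 + E)
1/(U(2818, -1462) - 6769745) = 1/((49 - 1462) - 6769745) = 1/(-1413 - 6769745) = 1/(-6771158) = -1/6771158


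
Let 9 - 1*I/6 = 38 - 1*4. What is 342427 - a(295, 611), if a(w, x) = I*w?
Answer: 386677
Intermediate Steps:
I = -150 (I = 54 - 6*(38 - 1*4) = 54 - 6*(38 - 4) = 54 - 6*34 = 54 - 204 = -150)
a(w, x) = -150*w
342427 - a(295, 611) = 342427 - (-150)*295 = 342427 - 1*(-44250) = 342427 + 44250 = 386677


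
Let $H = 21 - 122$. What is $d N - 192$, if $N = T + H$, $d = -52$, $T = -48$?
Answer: $7556$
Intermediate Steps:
$H = -101$
$N = -149$ ($N = -48 - 101 = -149$)
$d N - 192 = \left(-52\right) \left(-149\right) - 192 = 7748 - 192 = 7556$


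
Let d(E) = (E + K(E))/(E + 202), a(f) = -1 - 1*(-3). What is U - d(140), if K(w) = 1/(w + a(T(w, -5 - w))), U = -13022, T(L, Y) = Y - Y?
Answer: -70268921/5396 ≈ -13022.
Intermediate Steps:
T(L, Y) = 0
a(f) = 2 (a(f) = -1 + 3 = 2)
K(w) = 1/(2 + w) (K(w) = 1/(w + 2) = 1/(2 + w))
d(E) = (E + 1/(2 + E))/(202 + E) (d(E) = (E + 1/(2 + E))/(E + 202) = (E + 1/(2 + E))/(202 + E))
U - d(140) = -13022 - (1 + 140*(2 + 140))/((2 + 140)*(202 + 140)) = -13022 - (1 + 140*142)/(142*342) = -13022 - (1 + 19880)/(142*342) = -13022 - 19881/(142*342) = -13022 - 1*2209/5396 = -13022 - 2209/5396 = -70268921/5396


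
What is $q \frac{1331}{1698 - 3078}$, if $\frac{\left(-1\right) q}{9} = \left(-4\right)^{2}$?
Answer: $\frac{15972}{115} \approx 138.89$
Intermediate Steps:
$q = -144$ ($q = - 9 \left(-4\right)^{2} = \left(-9\right) 16 = -144$)
$q \frac{1331}{1698 - 3078} = - 144 \frac{1331}{1698 - 3078} = - 144 \frac{1331}{-1380} = - 144 \cdot 1331 \left(- \frac{1}{1380}\right) = \left(-144\right) \left(- \frac{1331}{1380}\right) = \frac{15972}{115}$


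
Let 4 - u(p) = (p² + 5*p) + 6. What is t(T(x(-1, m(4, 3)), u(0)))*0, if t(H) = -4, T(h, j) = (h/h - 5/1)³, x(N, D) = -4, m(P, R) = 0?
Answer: 0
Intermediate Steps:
u(p) = -2 - p² - 5*p (u(p) = 4 - ((p² + 5*p) + 6) = 4 - (6 + p² + 5*p) = 4 + (-6 - p² - 5*p) = -2 - p² - 5*p)
T(h, j) = -64 (T(h, j) = (1 - 5*1)³ = (1 - 5)³ = (-4)³ = -64)
t(T(x(-1, m(4, 3)), u(0)))*0 = -4*0 = 0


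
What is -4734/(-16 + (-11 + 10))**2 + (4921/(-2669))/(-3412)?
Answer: -2535844399/154812676 ≈ -16.380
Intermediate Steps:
-4734/(-16 + (-11 + 10))**2 + (4921/(-2669))/(-3412) = -4734/(-16 - 1)**2 + (4921*(-1/2669))*(-1/3412) = -4734/((-17)**2) - 4921/2669*(-1/3412) = -4734/289 + 4921/9106628 = -2535844399/154812676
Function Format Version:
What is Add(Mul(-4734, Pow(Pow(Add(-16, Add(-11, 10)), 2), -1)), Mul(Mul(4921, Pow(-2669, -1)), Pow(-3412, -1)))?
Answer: Rational(-2535844399, 154812676) ≈ -16.380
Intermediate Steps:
Add(Mul(-4734, Pow(Pow(Add(-16, Add(-11, 10)), 2), -1)), Mul(Mul(4921, Pow(-2669, -1)), Pow(-3412, -1))) = Add(Mul(-4734, Pow(Pow(Add(-16, -1), 2), -1)), Mul(Mul(4921, Rational(-1, 2669)), Rational(-1, 3412))) = Add(Mul(-4734, Pow(Pow(-17, 2), -1)), Mul(Rational(-4921, 2669), Rational(-1, 3412))) = Add(Mul(-4734, Pow(289, -1)), Rational(4921, 9106628)) = Add(Mul(-4734, Rational(1, 289)), Rational(4921, 9106628)) = Add(Rational(-4734, 289), Rational(4921, 9106628)) = Rational(-2535844399, 154812676)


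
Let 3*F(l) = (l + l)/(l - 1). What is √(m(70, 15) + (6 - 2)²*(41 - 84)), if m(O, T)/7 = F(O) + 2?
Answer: I*√3186374/69 ≈ 25.87*I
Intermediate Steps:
F(l) = 2*l/(3*(-1 + l)) (F(l) = ((l + l)/(l - 1))/3 = ((2*l)/(-1 + l))/3 = (2*l/(-1 + l))/3 = 2*l/(3*(-1 + l)))
m(O, T) = 14 + 14*O/(3*(-1 + O)) (m(O, T) = 7*(2*O/(3*(-1 + O)) + 2) = 7*(2 + 2*O/(3*(-1 + O))) = 14 + 14*O/(3*(-1 + O)))
√(m(70, 15) + (6 - 2)²*(41 - 84)) = √(14*(-3 + 4*70)/(3*(-1 + 70)) + (6 - 2)²*(41 - 84)) = √((14/3)*(-3 + 280)/69 + 4²*(-43)) = √((14/3)*(1/69)*277 + 16*(-43)) = √(3878/207 - 688) = √(-138538/207) = I*√3186374/69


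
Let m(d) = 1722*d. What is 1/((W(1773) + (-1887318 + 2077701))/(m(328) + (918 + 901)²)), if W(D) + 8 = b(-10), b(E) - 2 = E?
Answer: 3873577/190367 ≈ 20.348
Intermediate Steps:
b(E) = 2 + E
W(D) = -16 (W(D) = -8 + (2 - 10) = -8 - 8 = -16)
1/((W(1773) + (-1887318 + 2077701))/(m(328) + (918 + 901)²)) = 1/((-16 + (-1887318 + 2077701))/(1722*328 + (918 + 901)²)) = 1/((-16 + 190383)/(564816 + 1819²)) = 1/(190367/(564816 + 3308761)) = 1/(190367/3873577) = 3873577/190367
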